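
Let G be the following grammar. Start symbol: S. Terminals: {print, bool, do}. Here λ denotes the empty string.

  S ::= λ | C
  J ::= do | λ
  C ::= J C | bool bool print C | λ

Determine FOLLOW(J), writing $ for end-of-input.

FIRST(J) = {λ, do}
FIRST(C) = {λ, bool, do}  (via J C)
FIRST(S) = {λ, bool, do}  (via C)
FOLLOW(S) includes $ since S is the start symbol.
FOLLOW(S): S appears on no right-hand side. Thus FOLLOW(S) = {$}.
FOLLOW(C): in S::=C, the suffix after C is empty, so FOLLOW(C) ⊇ FOLLOW(S) = {$}; in C::=J C, the suffix after C is empty (adds nothing new); in C::=bool bool print C, the suffix after C is empty (adds nothing new). Thus FOLLOW(C) = {$}.
FOLLOW(J): in C::=J C, J is followed by C with FIRST {λ, bool, do}; in C::=J C, the suffix after J is nullable, so FOLLOW(J) ⊇ FOLLOW(C) = {$}. Thus FOLLOW(J) = {$, bool, do}.

{$, bool, do}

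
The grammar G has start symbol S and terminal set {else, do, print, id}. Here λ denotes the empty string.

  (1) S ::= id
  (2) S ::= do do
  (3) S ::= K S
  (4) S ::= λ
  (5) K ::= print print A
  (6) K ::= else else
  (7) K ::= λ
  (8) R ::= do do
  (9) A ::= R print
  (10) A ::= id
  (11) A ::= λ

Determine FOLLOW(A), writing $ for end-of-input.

FIRST(K) = {λ, else, print}
FIRST(R) = {do}
FIRST(S) = {λ, do, else, id, print}  (via K S)
FIRST(A) = {λ, do, id}  (via R print)
FOLLOW(S) includes $ since S is the start symbol.
FOLLOW(S): in S::=K S, the suffix after S is empty (adds nothing new). Thus FOLLOW(S) = {$}.
FOLLOW(K): in S::=K S, K is followed by S with FIRST {λ, do, else, id, print}; in S::=K S, the suffix after K is nullable, so FOLLOW(K) ⊇ FOLLOW(S) = {$}. Thus FOLLOW(K) = {$, do, else, id, print}.
FOLLOW(R): in A::=R print, R is followed by print with FIRST {print}. Thus FOLLOW(R) = {print}.
FOLLOW(A): in K::=print print A, the suffix after A is empty, so FOLLOW(A) ⊇ FOLLOW(K) = {$, do, else, id, print}. Thus FOLLOW(A) = {$, do, else, id, print}.

{$, do, else, id, print}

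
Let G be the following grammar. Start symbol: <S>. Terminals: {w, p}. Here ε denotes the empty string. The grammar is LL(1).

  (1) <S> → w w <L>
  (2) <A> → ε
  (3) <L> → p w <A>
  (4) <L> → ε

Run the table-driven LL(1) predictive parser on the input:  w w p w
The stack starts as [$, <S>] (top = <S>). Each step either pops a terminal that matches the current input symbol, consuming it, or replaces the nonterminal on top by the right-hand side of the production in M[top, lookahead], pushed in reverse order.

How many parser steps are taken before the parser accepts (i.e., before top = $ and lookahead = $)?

     Stack      Input      Action
  1  $ <S>      w w p w $  expand <S> → w w <L>
  2  $ <L> w w  w w p w $  match w
  3  $ <L> w    w p w $    match w
  4  $ <L>      p w $      expand <L> → p w <A>
  5  $ <A> w p  p w $      match p
  6  $ <A> w    w $        match w
  7  $ <A>      $          expand <A> → ε
Accept reached after 7 steps.

7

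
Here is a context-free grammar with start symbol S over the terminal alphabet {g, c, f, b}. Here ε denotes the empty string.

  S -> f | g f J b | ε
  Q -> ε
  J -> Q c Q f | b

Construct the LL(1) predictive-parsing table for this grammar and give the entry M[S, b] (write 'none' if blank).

none

FIRST(S) = {ε, f, g}
FIRST(Q) = {ε}
FIRST(J) = {b, c}  (via Q c Q f)
FOLLOW(S) includes $ since S is the start symbol.
FOLLOW(S): S appears on no right-hand side. Thus FOLLOW(S) = {$}.
For S -> f: FIRST(f) = {f}, so it goes in M[S, t] for t ∈ {f}.
For S -> g f J b: FIRST(g f J b) = {g}, so it goes in M[S, t] for t ∈ {g}.
For S -> ε: FIRST(ε) = {ε}, so it goes in M[S, t] for t ∈ {}; since ε ∈ FIRST, also for every t ∈ FOLLOW(S) = {$}.
None of these place a production in M[S, b].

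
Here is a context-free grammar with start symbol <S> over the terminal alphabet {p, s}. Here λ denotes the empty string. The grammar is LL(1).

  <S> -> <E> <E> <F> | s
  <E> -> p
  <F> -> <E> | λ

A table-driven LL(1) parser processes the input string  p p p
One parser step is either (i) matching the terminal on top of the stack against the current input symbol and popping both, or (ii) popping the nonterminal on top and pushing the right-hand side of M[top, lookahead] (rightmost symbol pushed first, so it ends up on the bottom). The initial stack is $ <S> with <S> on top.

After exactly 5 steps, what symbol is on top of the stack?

<F>

     Stack          Input    Action
  1  $ <S>          p p p $  expand <S> -> <E> <E> <F>
  2  $ <F> <E> <E>  p p p $  expand <E> -> p
  3  $ <F> <E> p    p p p $  match p
  4  $ <F> <E>      p p $    expand <E> -> p
  5  $ <F> p        p p $    match p
Stack after step 5: $ <F> (top = <F>).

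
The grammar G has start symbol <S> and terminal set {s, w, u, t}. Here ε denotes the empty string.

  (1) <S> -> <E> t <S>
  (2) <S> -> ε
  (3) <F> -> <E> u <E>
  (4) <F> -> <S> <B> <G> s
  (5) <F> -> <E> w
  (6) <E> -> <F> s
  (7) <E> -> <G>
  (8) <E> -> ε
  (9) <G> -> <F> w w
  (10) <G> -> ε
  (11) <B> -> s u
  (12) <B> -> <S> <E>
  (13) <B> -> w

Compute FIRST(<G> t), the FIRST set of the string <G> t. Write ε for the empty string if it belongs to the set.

FIRST(<S>): from <S>-><E> t <S> we get {s, t, u, w}; from <S>->ε we get {ε}. So FIRST(<S>) = {ε, s, t, u, w}.
FIRST(<F>): from <F>-><E> u <E> we get {s, t, u, w}; from <F>-><S> <B> <G> s we get {s, t, u, w}; from <F>-><E> w we get {s, t, u, w}. So FIRST(<F>) = {s, t, u, w}.
FIRST(<G>): from <G>-><F> w w we get {s, t, u, w}; from <G>->ε we get {ε}. So FIRST(<G>) = {ε, s, t, u, w}.
FIRST(<E>): from <E>-><F> s we get {s, t, u, w}; from <E>-><G> we get {ε, s, t, u, w}; from <E>->ε we get {ε}. So FIRST(<E>) = {ε, s, t, u, w}.
FIRST(<B>): from <B>->s u we get {s}; from <B>-><S> <E> we get {ε, s, t, u, w}; from <B>->w we get {w}. So FIRST(<B>) = {ε, s, t, u, w}.
FIRST(<G> t): take FIRST of each symbol in turn, carrying on past any symbol whose FIRST contains ε; result {s, t, u, w}.

{s, t, u, w}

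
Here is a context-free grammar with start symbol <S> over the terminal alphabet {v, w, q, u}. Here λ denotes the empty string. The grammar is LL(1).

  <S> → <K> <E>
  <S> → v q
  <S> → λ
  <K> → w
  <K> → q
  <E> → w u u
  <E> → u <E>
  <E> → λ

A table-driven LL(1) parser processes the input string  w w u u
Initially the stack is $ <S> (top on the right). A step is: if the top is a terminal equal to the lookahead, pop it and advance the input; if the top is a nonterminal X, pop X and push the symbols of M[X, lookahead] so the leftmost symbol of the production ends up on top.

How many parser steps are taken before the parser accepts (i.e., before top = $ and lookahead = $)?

     Stack      Input      Action
  1  $ <S>      w w u u $  expand <S> → <K> <E>
  2  $ <E> <K>  w w u u $  expand <K> → w
  3  $ <E> w    w w u u $  match w
  4  $ <E>      w u u $    expand <E> → w u u
  5  $ u u w    w u u $    match w
  6  $ u u      u u $      match u
  7  $ u        u $        match u
Accept reached after 7 steps.

7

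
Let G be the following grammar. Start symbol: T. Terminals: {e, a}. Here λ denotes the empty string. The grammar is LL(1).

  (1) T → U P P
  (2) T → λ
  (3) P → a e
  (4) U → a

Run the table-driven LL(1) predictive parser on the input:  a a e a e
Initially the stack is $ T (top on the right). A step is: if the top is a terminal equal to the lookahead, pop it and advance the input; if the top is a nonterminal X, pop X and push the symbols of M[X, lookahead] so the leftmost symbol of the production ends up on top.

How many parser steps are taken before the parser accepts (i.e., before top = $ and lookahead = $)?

     Stack    Input        Action
  1  $ T      a a e a e $  expand T → U P P
  2  $ P P U  a a e a e $  expand U → a
  3  $ P P a  a a e a e $  match a
  4  $ P P    a e a e $    expand P → a e
  5  $ P e a  a e a e $    match a
  6  $ P e    e a e $      match e
  7  $ P      a e $        expand P → a e
  8  $ e a    a e $        match a
  9  $ e      e $          match e
Accept reached after 9 steps.

9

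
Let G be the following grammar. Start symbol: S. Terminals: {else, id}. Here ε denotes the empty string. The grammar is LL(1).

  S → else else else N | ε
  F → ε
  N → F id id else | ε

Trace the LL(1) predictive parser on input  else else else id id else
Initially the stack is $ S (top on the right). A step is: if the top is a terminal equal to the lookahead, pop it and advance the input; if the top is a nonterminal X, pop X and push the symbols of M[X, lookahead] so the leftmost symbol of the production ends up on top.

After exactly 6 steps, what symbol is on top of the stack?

step 1: stack=$ S  input=else else else id id else $  — expand S → else else else N
step 2: stack=$ N else else else  input=else else else id id else $  — match else
step 3: stack=$ N else else  input=else else id id else $  — match else
step 4: stack=$ N else  input=else id id else $  — match else
step 5: stack=$ N  input=id id else $  — expand N → F id id else
step 6: stack=$ else id id F  input=id id else $  — expand F → ε
Stack after step 6: $ else id id (top = id).

id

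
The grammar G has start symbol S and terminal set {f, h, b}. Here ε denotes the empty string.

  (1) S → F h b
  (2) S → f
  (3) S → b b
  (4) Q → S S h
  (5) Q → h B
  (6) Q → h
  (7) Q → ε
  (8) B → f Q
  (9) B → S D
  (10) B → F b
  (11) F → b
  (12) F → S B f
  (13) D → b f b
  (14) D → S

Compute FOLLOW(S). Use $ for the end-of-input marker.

{$, b, f, h}

FIRST(S): from S→F h b we get {b, f}; from S→f we get {f}; from S→b b we get {b}. So FIRST(S) = {b, f}.
FIRST(Q): from Q→S S h we get {b, f}; from Q→h B we get {h}; from Q→h we get {h}; from Q→ε we get {ε}. So FIRST(Q) = {ε, b, f, h}.
FIRST(F): from F→b we get {b}; from F→S B f we get {b, f}. So FIRST(F) = {b, f}.
FIRST(D): from D→b f b we get {b}; from D→S we get {b, f}. So FIRST(D) = {b, f}.
FIRST(B): from B→f Q we get {f}; from B→S D we get {b, f}; from B→F b we get {b, f}. So FIRST(B) = {b, f}.
FOLLOW(S) includes $ since S is the start symbol.
FOLLOW(F): in S→F h b, F is followed by h b with FIRST {h}; in B→F b, F is followed by b with FIRST {b}. Thus FOLLOW(F) = {b, h}.
FOLLOW(S): in Q→S S h (occurrence 1), S is followed by S h with FIRST {b, f}; in Q→S S h (occurrence 2), S is followed by h with FIRST {h}; in B→S D, S is followed by D with FIRST {b, f}; in F→S B f, S is followed by B f with FIRST {b, f}; in D→S, the suffix after S is empty, so FOLLOW(S) ⊇ FOLLOW(D) = {f}. Thus FOLLOW(S) = {$, b, f, h}.
FOLLOW(Q): in B→f Q, the suffix after Q is empty, so FOLLOW(Q) ⊇ FOLLOW(B) = {f}. Thus FOLLOW(Q) = {f}.
FOLLOW(B): in Q→h B, the suffix after B is empty, so FOLLOW(B) ⊇ FOLLOW(Q) = {f}; in F→S B f, B is followed by f with FIRST {f}. Thus FOLLOW(B) = {f}.
FOLLOW(D): in B→S D, the suffix after D is empty, so FOLLOW(D) ⊇ FOLLOW(B) = {f}. Thus FOLLOW(D) = {f}.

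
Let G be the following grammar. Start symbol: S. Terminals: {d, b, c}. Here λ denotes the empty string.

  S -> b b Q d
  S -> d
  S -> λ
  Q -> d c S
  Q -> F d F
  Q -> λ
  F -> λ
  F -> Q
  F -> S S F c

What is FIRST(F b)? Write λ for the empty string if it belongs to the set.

FIRST(S): from S->b b Q d we get {b}; from S->d we get {d}; from S->λ we get {λ}. So FIRST(S) = {λ, b, d}.
FIRST(Q): from Q->d c S we get {d}; from Q->F d F we get {b, c, d}; from Q->λ we get {λ}. So FIRST(Q) = {λ, b, c, d}.
FIRST(F): from F->λ we get {λ}; from F->Q we get {λ, b, c, d}; from F->S S F c we get {b, c, d}. So FIRST(F) = {λ, b, c, d}.
FIRST(F b): take FIRST of each symbol in turn, carrying on past any symbol whose FIRST contains λ; result {b, c, d}.

{b, c, d}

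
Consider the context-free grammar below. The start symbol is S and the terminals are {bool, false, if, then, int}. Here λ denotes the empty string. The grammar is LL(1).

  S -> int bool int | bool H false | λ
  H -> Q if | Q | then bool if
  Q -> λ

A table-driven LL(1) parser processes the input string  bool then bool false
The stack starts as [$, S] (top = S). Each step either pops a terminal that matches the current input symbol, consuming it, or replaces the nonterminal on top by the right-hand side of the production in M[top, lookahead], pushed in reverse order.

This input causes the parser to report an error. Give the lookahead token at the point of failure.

false

     Stack                 Input                   Action
  1  $ S                   bool then bool false $  expand S -> bool H false
  2  $ false H bool        bool then bool false $  match bool
  3  $ false H             then bool false $       expand H -> then bool if
  4  $ false if bool then  then bool false $       match then
  5  $ false if bool       bool false $            match bool
  6  $ false if            false $                 error: top is terminal if but lookahead is false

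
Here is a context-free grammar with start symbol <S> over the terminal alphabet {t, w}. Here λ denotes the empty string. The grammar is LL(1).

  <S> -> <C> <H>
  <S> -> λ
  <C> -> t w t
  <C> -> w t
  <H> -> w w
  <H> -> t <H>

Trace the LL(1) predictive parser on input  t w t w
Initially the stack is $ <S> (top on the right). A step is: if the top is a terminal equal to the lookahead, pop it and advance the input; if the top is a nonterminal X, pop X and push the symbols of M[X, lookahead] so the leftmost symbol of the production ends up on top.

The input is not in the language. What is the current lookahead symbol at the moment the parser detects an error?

     Stack        Input      Action
  1  $ <S>        t w t w $  expand <S> -> <C> <H>
  2  $ <H> <C>    t w t w $  expand <C> -> t w t
  3  $ <H> t w t  t w t w $  match t
  4  $ <H> t w    w t w $    match w
  5  $ <H> t      t w $      match t
  6  $ <H>        w $        expand <H> -> w w
  7  $ w w        w $        match w
  8  $ w          $          error: top is terminal w but lookahead is $

$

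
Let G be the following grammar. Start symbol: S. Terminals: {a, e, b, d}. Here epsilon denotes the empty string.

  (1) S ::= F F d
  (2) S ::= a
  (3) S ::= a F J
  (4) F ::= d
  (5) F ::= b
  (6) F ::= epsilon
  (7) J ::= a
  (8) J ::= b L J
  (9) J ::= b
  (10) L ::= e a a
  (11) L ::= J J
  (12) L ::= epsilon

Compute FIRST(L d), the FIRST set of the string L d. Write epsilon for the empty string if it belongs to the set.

FIRST(F): from F::=d we get {d}; from F::=b we get {b}; from F::=epsilon we get {epsilon}. So FIRST(F) = {epsilon, b, d}.
FIRST(J): from J::=a we get {a}; from J::=b L J we get {b}; from J::=b we get {b}. So FIRST(J) = {a, b}.
FIRST(S): from S::=F F d we get {b, d}; from S::=a we get {a}; from S::=a F J we get {a}. So FIRST(S) = {a, b, d}.
FIRST(L): from L::=e a a we get {e}; from L::=J J we get {a, b}; from L::=epsilon we get {epsilon}. So FIRST(L) = {epsilon, a, b, e}.
FIRST(L d): take FIRST of each symbol in turn, carrying on past any symbol whose FIRST contains epsilon; result {a, b, d, e}.

{a, b, d, e}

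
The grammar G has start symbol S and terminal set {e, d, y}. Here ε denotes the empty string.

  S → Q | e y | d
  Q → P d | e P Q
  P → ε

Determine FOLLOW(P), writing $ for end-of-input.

{d, e}

FIRST(P) = {ε}
FIRST(Q) = {d, e}  (via P d)
FIRST(S) = {d, e}  (via Q)
FOLLOW(S) includes $ since S is the start symbol.
FOLLOW(S): S appears on no right-hand side. Thus FOLLOW(S) = {$}.
FOLLOW(Q): in S→Q, the suffix after Q is empty, so FOLLOW(Q) ⊇ FOLLOW(S) = {$}; in Q→e P Q, the suffix after Q is empty (adds nothing new). Thus FOLLOW(Q) = {$}.
FOLLOW(P): in Q→P d, P is followed by d with FIRST {d}; in Q→e P Q, P is followed by Q with FIRST {d, e}. Thus FOLLOW(P) = {d, e}.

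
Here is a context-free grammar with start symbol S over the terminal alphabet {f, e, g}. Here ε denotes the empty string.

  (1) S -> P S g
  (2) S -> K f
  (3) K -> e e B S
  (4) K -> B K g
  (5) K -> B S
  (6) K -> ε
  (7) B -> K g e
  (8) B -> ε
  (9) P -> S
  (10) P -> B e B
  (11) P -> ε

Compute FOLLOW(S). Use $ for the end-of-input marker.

FIRST(S): from S->P S g we get {e, f, g}; from S->K f we get {e, f, g}. So FIRST(S) = {e, f, g}.
FIRST(K): from K->e e B S we get {e}; from K->B K g we get {e, f, g}; from K->B S we get {e, f, g}; from K->ε we get {ε}. So FIRST(K) = {ε, e, f, g}.
FIRST(B): from B->K g e we get {e, f, g}; from B->ε we get {ε}. So FIRST(B) = {ε, e, f, g}.
FIRST(P): from P->S we get {e, f, g}; from P->B e B we get {e, f, g}; from P->ε we get {ε}. So FIRST(P) = {ε, e, f, g}.
FOLLOW(S) includes $ since S is the start symbol.
FOLLOW(K): in S->K f, K is followed by f with FIRST {f}; in K->B K g, K is followed by g with FIRST {g}; in B->K g e, K is followed by g e with FIRST {g}. Thus FOLLOW(K) = {f, g}.
FOLLOW(P): in S->P S g, P is followed by S g with FIRST {e, f, g}. Thus FOLLOW(P) = {e, f, g}.
FOLLOW(S): in S->P S g, S is followed by g with FIRST {g}; in K->e e B S, the suffix after S is empty, so FOLLOW(S) ⊇ FOLLOW(K) = {f, g}; in K->B S, the suffix after S is empty, so FOLLOW(S) ⊇ FOLLOW(K) = {f, g}; in P->S, the suffix after S is empty, so FOLLOW(S) ⊇ FOLLOW(P) = {e, f, g}. Thus FOLLOW(S) = {$, e, f, g}.
FOLLOW(B): in K->e e B S, B is followed by S with FIRST {e, f, g}; in K->B K g, B is followed by K g with FIRST {e, f, g}; in K->B S, B is followed by S with FIRST {e, f, g}; in P->B e B (occurrence 1), B is followed by e B with FIRST {e}; in P->B e B (occurrence 2), the suffix after B is empty, so FOLLOW(B) ⊇ FOLLOW(P) = {e, f, g}. Thus FOLLOW(B) = {e, f, g}.

{$, e, f, g}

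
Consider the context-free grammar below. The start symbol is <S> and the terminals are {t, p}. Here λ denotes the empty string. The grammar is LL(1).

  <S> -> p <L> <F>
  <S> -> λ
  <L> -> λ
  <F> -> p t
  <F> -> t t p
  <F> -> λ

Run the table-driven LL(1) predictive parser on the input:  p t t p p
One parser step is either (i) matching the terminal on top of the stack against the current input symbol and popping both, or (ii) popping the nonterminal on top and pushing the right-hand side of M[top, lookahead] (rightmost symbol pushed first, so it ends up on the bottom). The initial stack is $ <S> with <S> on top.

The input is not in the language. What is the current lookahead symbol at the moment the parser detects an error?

step 1: stack=$ <S>  input=p t t p p $  — expand <S> -> p <L> <F>
step 2: stack=$ <F> <L> p  input=p t t p p $  — match p
step 3: stack=$ <F> <L>  input=t t p p $  — expand <L> -> λ
step 4: stack=$ <F>  input=t t p p $  — expand <F> -> t t p
step 5: stack=$ p t t  input=t t p p $  — match t
step 6: stack=$ p t  input=t p p $  — match t
step 7: stack=$ p  input=p p $  — match p
step 8: stack=$  input=p $  — error: stack empty but input remains

p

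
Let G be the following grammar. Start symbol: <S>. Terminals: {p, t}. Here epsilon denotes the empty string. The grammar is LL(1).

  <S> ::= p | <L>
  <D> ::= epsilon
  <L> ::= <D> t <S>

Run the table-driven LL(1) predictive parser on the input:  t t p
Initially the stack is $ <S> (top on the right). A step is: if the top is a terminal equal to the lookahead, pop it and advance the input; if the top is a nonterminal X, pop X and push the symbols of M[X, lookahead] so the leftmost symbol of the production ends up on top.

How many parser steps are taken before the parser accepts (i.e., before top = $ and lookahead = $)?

step 1: stack=$ <S>  input=t t p $  — expand <S> ::= <L>
step 2: stack=$ <L>  input=t t p $  — expand <L> ::= <D> t <S>
step 3: stack=$ <S> t <D>  input=t t p $  — expand <D> ::= epsilon
step 4: stack=$ <S> t  input=t t p $  — match t
step 5: stack=$ <S>  input=t p $  — expand <S> ::= <L>
step 6: stack=$ <L>  input=t p $  — expand <L> ::= <D> t <S>
step 7: stack=$ <S> t <D>  input=t p $  — expand <D> ::= epsilon
step 8: stack=$ <S> t  input=t p $  — match t
step 9: stack=$ <S>  input=p $  — expand <S> ::= p
step 10: stack=$ p  input=p $  — match p
Accept reached after 10 steps.

10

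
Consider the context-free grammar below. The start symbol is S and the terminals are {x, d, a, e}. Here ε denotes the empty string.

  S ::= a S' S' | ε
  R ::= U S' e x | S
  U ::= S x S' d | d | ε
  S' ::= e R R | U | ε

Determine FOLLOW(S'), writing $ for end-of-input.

FIRST(S) = {ε, a}
FIRST(U) = {ε, a, d, x}  (via S x S' d)
FIRST(S') = {ε, a, d, e, x}  (via U)
FIRST(R) = {ε, a, d, e, x}  (via U S' e x, S)
FOLLOW(S) includes $ since S is the start symbol.
FOLLOW(S): in R::=S, the suffix after S is empty, so FOLLOW(S) ⊇ FOLLOW(R) = {$, a, d, e, x}; in U::=S x S' d, S is followed by x S' d with FIRST {x}. Thus FOLLOW(S) = {$, a, d, e, x}.
FOLLOW(S'): in S::=a S' S' (occurrence 1), S' is followed by S' with FIRST {ε, a, d, e, x}; in S::=a S' S' (occurrence 1), the suffix after S' is nullable, so FOLLOW(S') ⊇ FOLLOW(S) = {$, a, d, e, x}; in S::=a S' S' (occurrence 2), the suffix after S' is empty, so FOLLOW(S') ⊇ FOLLOW(S) = {$, a, d, e, x}; in R::=U S' e x, S' is followed by e x with FIRST {e}; in U::=S x S' d, S' is followed by d with FIRST {d}. Thus FOLLOW(S') = {$, a, d, e, x}.
FOLLOW(R): in S'::=e R R (occurrence 1), R is followed by R with FIRST {ε, a, d, e, x}; in S'::=e R R (occurrence 1), the suffix after R is nullable, so FOLLOW(R) ⊇ FOLLOW(S') = {$, a, d, e, x}; in S'::=e R R (occurrence 2), the suffix after R is empty, so FOLLOW(R) ⊇ FOLLOW(S') = {$, a, d, e, x}. Thus FOLLOW(R) = {$, a, d, e, x}.
FOLLOW(U): in R::=U S' e x, U is followed by S' e x with FIRST {a, d, e, x}; in S'::=U, the suffix after U is empty, so FOLLOW(U) ⊇ FOLLOW(S') = {$, a, d, e, x}. Thus FOLLOW(U) = {$, a, d, e, x}.

{$, a, d, e, x}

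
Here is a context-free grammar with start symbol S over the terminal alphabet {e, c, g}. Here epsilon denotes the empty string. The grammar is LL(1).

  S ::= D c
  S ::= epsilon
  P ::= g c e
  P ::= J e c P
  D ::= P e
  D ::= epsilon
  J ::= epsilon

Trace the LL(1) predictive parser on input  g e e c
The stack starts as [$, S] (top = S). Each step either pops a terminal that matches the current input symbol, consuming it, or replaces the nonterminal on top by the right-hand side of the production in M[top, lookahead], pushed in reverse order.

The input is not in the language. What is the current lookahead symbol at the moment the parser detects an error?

e

     Stack        Input      Action
  1  $ S          g e e c $  expand S ::= D c
  2  $ c D        g e e c $  expand D ::= P e
  3  $ c e P      g e e c $  expand P ::= g c e
  4  $ c e e c g  g e e c $  match g
  5  $ c e e c    e e c $    error: top is terminal c but lookahead is e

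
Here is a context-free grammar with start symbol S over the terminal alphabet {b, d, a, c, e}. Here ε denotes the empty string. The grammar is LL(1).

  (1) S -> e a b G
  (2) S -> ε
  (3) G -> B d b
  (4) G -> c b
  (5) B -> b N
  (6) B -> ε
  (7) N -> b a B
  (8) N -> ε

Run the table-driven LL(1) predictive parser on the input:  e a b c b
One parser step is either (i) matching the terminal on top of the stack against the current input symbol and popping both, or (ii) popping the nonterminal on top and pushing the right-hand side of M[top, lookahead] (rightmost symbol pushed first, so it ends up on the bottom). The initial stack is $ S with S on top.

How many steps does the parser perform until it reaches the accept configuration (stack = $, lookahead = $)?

     Stack      Input        Action
  1  $ S        e a b c b $  expand S -> e a b G
  2  $ G b a e  e a b c b $  match e
  3  $ G b a    a b c b $    match a
  4  $ G b      b c b $      match b
  5  $ G        c b $        expand G -> c b
  6  $ b c      c b $        match c
  7  $ b        b $          match b
Accept reached after 7 steps.

7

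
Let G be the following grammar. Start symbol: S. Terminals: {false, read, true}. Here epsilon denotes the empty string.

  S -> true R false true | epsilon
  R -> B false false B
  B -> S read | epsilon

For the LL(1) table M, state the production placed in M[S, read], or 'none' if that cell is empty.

FIRST(S): from S->true R false true we get {true}; from S->epsilon we get {epsilon}. So FIRST(S) = {epsilon, true}.
FIRST(B): from B->S read we get {read, true}; from B->epsilon we get {epsilon}. So FIRST(B) = {epsilon, read, true}.
FIRST(R): from R->B false false B we get {false, read, true}. So FIRST(R) = {false, read, true}.
FOLLOW(S) includes $ since S is the start symbol.
FOLLOW(S): in B->S read, S is followed by read with FIRST {read}. Thus FOLLOW(S) = {$, read}.
For S -> true R false true: FIRST(true R false true) = {true}, so it goes in M[S, t] for t ∈ {true}.
For S -> epsilon: FIRST(epsilon) = {epsilon}, so it goes in M[S, t] for t ∈ {}; since epsilon ∈ FIRST, also for every t ∈ FOLLOW(S) = {$, read}.

S -> epsilon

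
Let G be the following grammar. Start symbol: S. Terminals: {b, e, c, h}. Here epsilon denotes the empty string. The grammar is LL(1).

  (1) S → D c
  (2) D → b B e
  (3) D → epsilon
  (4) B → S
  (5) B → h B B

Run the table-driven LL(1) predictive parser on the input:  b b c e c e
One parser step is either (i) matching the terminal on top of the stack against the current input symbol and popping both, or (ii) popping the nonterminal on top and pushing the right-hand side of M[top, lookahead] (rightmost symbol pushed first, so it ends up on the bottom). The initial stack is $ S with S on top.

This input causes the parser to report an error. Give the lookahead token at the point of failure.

$

      Stack          Input          Action
   1  $ S            b b c e c e $  expand S → D c
   2  $ c D          b b c e c e $  expand D → b B e
   3  $ c e B b      b b c e c e $  match b
   4  $ c e B        b c e c e $    expand B → S
   5  $ c e S        b c e c e $    expand S → D c
   6  $ c e c D      b c e c e $    expand D → b B e
   7  $ c e c e B b  b c e c e $    match b
   8  $ c e c e B    c e c e $      expand B → S
   9  $ c e c e S    c e c e $      expand S → D c
  10  $ c e c e c D  c e c e $      expand D → epsilon
  11  $ c e c e c    c e c e $      match c
  12  $ c e c e      e c e $        match e
  13  $ c e c        c e $          match c
  14  $ c e          e $            match e
  15  $ c            $              error: top is terminal c but lookahead is $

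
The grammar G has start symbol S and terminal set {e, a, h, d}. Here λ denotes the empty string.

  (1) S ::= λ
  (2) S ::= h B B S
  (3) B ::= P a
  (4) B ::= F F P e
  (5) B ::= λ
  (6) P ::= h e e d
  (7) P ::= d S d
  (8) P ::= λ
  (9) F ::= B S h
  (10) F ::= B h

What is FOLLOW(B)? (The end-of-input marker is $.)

{$, a, d, h}

FIRST(S): from S::=λ we get {λ}; from S::=h B B S we get {h}. So FIRST(S) = {λ, h}.
FIRST(P): from P::=h e e d we get {h}; from P::=d S d we get {d}; from P::=λ we get {λ}. So FIRST(P) = {λ, d, h}.
FIRST(B): from B::=P a we get {a, d, h}; from B::=F F P e we get {a, d, h}; from B::=λ we get {λ}. So FIRST(B) = {λ, a, d, h}.
FIRST(F): from F::=B S h we get {a, d, h}; from F::=B h we get {a, d, h}. So FIRST(F) = {a, d, h}.
FOLLOW(S) includes $ since S is the start symbol.
FOLLOW(S): in S::=h B B S, the suffix after S is empty (adds nothing new); in P::=d S d, S is followed by d with FIRST {d}; in F::=B S h, S is followed by h with FIRST {h}. Thus FOLLOW(S) = {$, d, h}.
FOLLOW(B): in S::=h B B S (occurrence 1), B is followed by B S with FIRST {λ, a, d, h}; in S::=h B B S (occurrence 1), the suffix after B is nullable, so FOLLOW(B) ⊇ FOLLOW(S) = {$, d, h}; in S::=h B B S (occurrence 2), B is followed by S with FIRST {λ, h}; in S::=h B B S (occurrence 2), the suffix after B is nullable, so FOLLOW(B) ⊇ FOLLOW(S) = {$, d, h}; in F::=B S h, B is followed by S h with FIRST {h}; in F::=B h, B is followed by h with FIRST {h}. Thus FOLLOW(B) = {$, a, d, h}.
FOLLOW(P): in B::=P a, P is followed by a with FIRST {a}; in B::=F F P e, P is followed by e with FIRST {e}. Thus FOLLOW(P) = {a, e}.
FOLLOW(F): in B::=F F P e (occurrence 1), F is followed by F P e with FIRST {a, d, h}; in B::=F F P e (occurrence 2), F is followed by P e with FIRST {d, e, h}. Thus FOLLOW(F) = {a, d, e, h}.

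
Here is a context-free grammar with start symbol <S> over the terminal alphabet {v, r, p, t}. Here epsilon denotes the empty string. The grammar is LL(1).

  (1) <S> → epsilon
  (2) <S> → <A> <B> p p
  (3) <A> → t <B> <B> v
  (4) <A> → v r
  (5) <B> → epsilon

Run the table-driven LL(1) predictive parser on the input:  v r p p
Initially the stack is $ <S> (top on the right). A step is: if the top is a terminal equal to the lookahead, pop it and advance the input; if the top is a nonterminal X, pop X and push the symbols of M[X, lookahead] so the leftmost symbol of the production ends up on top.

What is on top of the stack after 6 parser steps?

     Stack          Input      Action
  1  $ <S>          v r p p $  expand <S> → <A> <B> p p
  2  $ p p <B> <A>  v r p p $  expand <A> → v r
  3  $ p p <B> r v  v r p p $  match v
  4  $ p p <B> r    r p p $    match r
  5  $ p p <B>      p p $      expand <B> → epsilon
  6  $ p p          p p $      match p
Stack after step 6: $ p (top = p).

p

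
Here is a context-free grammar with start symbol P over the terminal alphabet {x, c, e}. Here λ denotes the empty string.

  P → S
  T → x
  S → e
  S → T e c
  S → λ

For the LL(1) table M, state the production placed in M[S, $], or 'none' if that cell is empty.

S → λ

FIRST(T) = {x}
FIRST(S) = {λ, e, x}  (via T e c)
FIRST(P) = {λ, e, x}  (via S)
FOLLOW(P) includes $ since P is the start symbol.
FOLLOW(P): P appears on no right-hand side. Thus FOLLOW(P) = {$}.
FOLLOW(S): in P→S, the suffix after S is empty, so FOLLOW(S) ⊇ FOLLOW(P) = {$}. Thus FOLLOW(S) = {$}.
For S → e: FIRST(e) = {e}, so it goes in M[S, t] for t ∈ {e}.
For S → T e c: FIRST(T e c) = {x}, so it goes in M[S, t] for t ∈ {x}.
For S → λ: FIRST(λ) = {λ}, so it goes in M[S, t] for t ∈ {}; since λ ∈ FIRST, also for every t ∈ FOLLOW(S) = {$}.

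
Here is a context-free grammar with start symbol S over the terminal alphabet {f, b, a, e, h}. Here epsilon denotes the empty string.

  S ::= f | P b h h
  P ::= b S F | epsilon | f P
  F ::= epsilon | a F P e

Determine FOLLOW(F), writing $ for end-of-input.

{b, e, f}

FIRST(P) = {epsilon, b, f}
FIRST(F) = {epsilon, a}
FIRST(S) = {b, f}  (via P b h h)
FOLLOW(S) includes $ since S is the start symbol.
FOLLOW(P): in S::=P b h h, P is followed by b h h with FIRST {b}; in P::=f P, the suffix after P is empty (adds nothing new); in F::=a F P e, P is followed by e with FIRST {e}. Thus FOLLOW(P) = {b, e}.
FOLLOW(S): in P::=b S F, S is followed by F with FIRST {epsilon, a}; in P::=b S F, the suffix after S is nullable, so FOLLOW(S) ⊇ FOLLOW(P) = {b, e}. Thus FOLLOW(S) = {$, a, b, e}.
FOLLOW(F): in P::=b S F, the suffix after F is empty, so FOLLOW(F) ⊇ FOLLOW(P) = {b, e}; in F::=a F P e, F is followed by P e with FIRST {b, e, f}. Thus FOLLOW(F) = {b, e, f}.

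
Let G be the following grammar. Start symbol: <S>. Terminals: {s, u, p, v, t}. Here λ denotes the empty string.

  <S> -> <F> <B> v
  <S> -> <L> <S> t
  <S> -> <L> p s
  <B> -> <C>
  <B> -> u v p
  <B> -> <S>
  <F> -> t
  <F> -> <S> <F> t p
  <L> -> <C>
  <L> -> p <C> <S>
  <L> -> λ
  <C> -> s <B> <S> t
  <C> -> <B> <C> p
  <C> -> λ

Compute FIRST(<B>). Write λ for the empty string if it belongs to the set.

{λ, p, s, t, u}

FIRST(<S>): from <S>-><F> <B> v we get {p, s, t, u}; from <S>-><L> <S> t we get {p, s, t, u}; from <S>-><L> p s we get {p, s, t, u}. So FIRST(<S>) = {p, s, t, u}.
FIRST(<F>): from <F>->t we get {t}; from <F>-><S> <F> t p we get {p, s, t, u}. So FIRST(<F>) = {p, s, t, u}.
FIRST(<B>): from <B>-><C> we get {λ, p, s, t, u}; from <B>->u v p we get {u}; from <B>-><S> we get {p, s, t, u}. So FIRST(<B>) = {λ, p, s, t, u}.
FIRST(<C>): from <C>->s <B> <S> t we get {s}; from <C>-><B> <C> p we get {p, s, t, u}; from <C>->λ we get {λ}. So FIRST(<C>) = {λ, p, s, t, u}.
FIRST(<L>): from <L>-><C> we get {λ, p, s, t, u}; from <L>->p <C> <S> we get {p}; from <L>->λ we get {λ}. So FIRST(<L>) = {λ, p, s, t, u}.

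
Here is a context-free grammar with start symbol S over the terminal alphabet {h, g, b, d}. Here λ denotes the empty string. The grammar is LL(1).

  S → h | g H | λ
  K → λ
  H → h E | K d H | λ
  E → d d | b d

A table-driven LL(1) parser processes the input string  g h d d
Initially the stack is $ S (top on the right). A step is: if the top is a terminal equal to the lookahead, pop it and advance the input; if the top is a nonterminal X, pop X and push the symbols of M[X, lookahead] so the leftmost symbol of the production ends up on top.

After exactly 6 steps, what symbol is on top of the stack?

d

step 1: stack=$ S  input=g h d d $  — expand S → g H
step 2: stack=$ H g  input=g h d d $  — match g
step 3: stack=$ H  input=h d d $  — expand H → h E
step 4: stack=$ E h  input=h d d $  — match h
step 5: stack=$ E  input=d d $  — expand E → d d
step 6: stack=$ d d  input=d d $  — match d
Stack after step 6: $ d (top = d).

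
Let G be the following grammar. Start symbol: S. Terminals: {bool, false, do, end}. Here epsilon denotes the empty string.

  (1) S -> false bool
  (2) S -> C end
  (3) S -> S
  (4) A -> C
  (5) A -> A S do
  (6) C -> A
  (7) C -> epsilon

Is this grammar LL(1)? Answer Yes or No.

No

FIRST(S) = {end, false}
FIRST(A) = {epsilon, end, false}
FIRST(C) = {epsilon, end, false}
FOLLOW(S) = {$, do}
FOLLOW(A) = {end, false}
FOLLOW(C) = {end, false}
Cell M[A, end] receives both A -> C and A -> A S do — the grammar is not LL(1).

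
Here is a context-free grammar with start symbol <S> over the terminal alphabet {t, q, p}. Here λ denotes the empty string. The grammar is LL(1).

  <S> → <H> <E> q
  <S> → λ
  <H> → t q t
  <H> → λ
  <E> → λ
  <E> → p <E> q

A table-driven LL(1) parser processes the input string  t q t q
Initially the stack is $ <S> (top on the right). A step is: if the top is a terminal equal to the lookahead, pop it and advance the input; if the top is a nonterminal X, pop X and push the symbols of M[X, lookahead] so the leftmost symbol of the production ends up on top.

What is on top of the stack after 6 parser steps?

     Stack          Input      Action
  1  $ <S>          t q t q $  expand <S> → <H> <E> q
  2  $ q <E> <H>    t q t q $  expand <H> → t q t
  3  $ q <E> t q t  t q t q $  match t
  4  $ q <E> t q    q t q $    match q
  5  $ q <E> t      t q $      match t
  6  $ q <E>        q $        expand <E> → λ
Stack after step 6: $ q (top = q).

q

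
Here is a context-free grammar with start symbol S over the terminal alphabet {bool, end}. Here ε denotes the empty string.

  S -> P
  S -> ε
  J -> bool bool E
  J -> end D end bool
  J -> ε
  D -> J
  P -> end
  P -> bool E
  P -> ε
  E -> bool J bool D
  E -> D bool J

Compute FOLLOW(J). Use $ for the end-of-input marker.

FIRST(J): from J->bool bool E we get {bool}; from J->end D end bool we get {end}; from J->ε we get {ε}. So FIRST(J) = {ε, bool, end}.
FIRST(P): from P->end we get {end}; from P->bool E we get {bool}; from P->ε we get {ε}. So FIRST(P) = {ε, bool, end}.
FIRST(S): from S->P we get {ε, bool, end}; from S->ε we get {ε}. So FIRST(S) = {ε, bool, end}.
FIRST(D): from D->J we get {ε, bool, end}. So FIRST(D) = {ε, bool, end}.
FIRST(E): from E->bool J bool D we get {bool}; from E->D bool J we get {bool, end}. So FIRST(E) = {bool, end}.
FOLLOW(S) includes $ since S is the start symbol.
FOLLOW(S): S appears on no right-hand side. Thus FOLLOW(S) = {$}.
FOLLOW(P): in S->P, the suffix after P is empty, so FOLLOW(P) ⊇ FOLLOW(S) = {$}. Thus FOLLOW(P) = {$}.
FOLLOW(J): in D->J, the suffix after J is empty, so FOLLOW(J) ⊇ FOLLOW(D) = {$, bool, end}; in E->bool J bool D, J is followed by bool D with FIRST {bool}; in E->D bool J, the suffix after J is empty, so FOLLOW(J) ⊇ FOLLOW(E) = {$, bool, end}. Thus FOLLOW(J) = {$, bool, end}.
FOLLOW(E): in J->bool bool E, the suffix after E is empty, so FOLLOW(E) ⊇ FOLLOW(J) = {$, bool, end}; in P->bool E, the suffix after E is empty, so FOLLOW(E) ⊇ FOLLOW(P) = {$}. Thus FOLLOW(E) = {$, bool, end}.
FOLLOW(D): in J->end D end bool, D is followed by end bool with FIRST {end}; in E->bool J bool D, the suffix after D is empty, so FOLLOW(D) ⊇ FOLLOW(E) = {$, bool, end}; in E->D bool J, D is followed by bool J with FIRST {bool}. Thus FOLLOW(D) = {$, bool, end}.

{$, bool, end}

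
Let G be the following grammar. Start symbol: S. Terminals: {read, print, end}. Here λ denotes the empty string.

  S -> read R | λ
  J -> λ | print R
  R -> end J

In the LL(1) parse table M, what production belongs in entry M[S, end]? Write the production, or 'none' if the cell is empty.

none

FIRST(S) = {λ, read}
FIRST(J) = {λ, print}
FIRST(R) = {end}
FOLLOW(S) includes $ since S is the start symbol.
FOLLOW(S): S appears on no right-hand side. Thus FOLLOW(S) = {$}.
For S -> read R: FIRST(read R) = {read}, so it goes in M[S, t] for t ∈ {read}.
For S -> λ: FIRST(λ) = {λ}, so it goes in M[S, t] for t ∈ {}; since λ ∈ FIRST, also for every t ∈ FOLLOW(S) = {$}.
None of these place a production in M[S, end].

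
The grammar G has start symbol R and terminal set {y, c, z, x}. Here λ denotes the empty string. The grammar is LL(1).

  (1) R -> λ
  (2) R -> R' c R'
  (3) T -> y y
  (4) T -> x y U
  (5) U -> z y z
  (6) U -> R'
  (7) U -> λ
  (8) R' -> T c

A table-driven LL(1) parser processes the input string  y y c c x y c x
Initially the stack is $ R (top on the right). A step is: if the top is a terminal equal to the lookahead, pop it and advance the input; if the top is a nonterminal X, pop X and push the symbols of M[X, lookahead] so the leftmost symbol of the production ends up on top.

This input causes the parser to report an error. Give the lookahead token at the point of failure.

      Stack         Input              Action
   1  $ R           y y c c x y c x $  expand R -> R' c R'
   2  $ R' c R'     y y c c x y c x $  expand R' -> T c
   3  $ R' c c T    y y c c x y c x $  expand T -> y y
   4  $ R' c c y y  y y c c x y c x $  match y
   5  $ R' c c y    y c c x y c x $    match y
   6  $ R' c c      c c x y c x $      match c
   7  $ R' c        c x y c x $        match c
   8  $ R'          x y c x $          expand R' -> T c
   9  $ c T         x y c x $          expand T -> x y U
  10  $ c U y x     x y c x $          match x
  11  $ c U y       y c x $            match y
  12  $ c U         c x $              expand U -> λ
  13  $ c           c x $              match c
  14  $             x $                error: stack empty but input remains

x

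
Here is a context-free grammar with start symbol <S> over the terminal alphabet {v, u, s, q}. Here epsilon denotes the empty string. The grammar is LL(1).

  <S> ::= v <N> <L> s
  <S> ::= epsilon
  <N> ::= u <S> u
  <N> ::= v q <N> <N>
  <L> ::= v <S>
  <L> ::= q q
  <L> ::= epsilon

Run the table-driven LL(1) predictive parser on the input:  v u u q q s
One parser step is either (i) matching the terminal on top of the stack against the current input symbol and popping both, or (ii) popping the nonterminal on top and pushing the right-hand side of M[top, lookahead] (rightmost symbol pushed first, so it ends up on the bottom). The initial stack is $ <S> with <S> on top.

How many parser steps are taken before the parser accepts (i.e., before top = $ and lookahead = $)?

      Stack            Input          Action
   1  $ <S>            v u u q q s $  expand <S> ::= v <N> <L> s
   2  $ s <L> <N> v    v u u q q s $  match v
   3  $ s <L> <N>      u u q q s $    expand <N> ::= u <S> u
   4  $ s <L> u <S> u  u u q q s $    match u
   5  $ s <L> u <S>    u q q s $      expand <S> ::= epsilon
   6  $ s <L> u        u q q s $      match u
   7  $ s <L>          q q s $        expand <L> ::= q q
   8  $ s q q          q q s $        match q
   9  $ s q            q s $          match q
  10  $ s              s $            match s
Accept reached after 10 steps.

10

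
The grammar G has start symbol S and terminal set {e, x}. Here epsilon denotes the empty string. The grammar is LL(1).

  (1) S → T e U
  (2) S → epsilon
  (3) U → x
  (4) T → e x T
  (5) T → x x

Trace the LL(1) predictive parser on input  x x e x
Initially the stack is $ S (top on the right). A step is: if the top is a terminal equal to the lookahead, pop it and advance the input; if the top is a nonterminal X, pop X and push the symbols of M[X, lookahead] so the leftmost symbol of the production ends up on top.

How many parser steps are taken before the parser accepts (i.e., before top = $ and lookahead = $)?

     Stack      Input      Action
  1  $ S        x x e x $  expand S → T e U
  2  $ U e T    x x e x $  expand T → x x
  3  $ U e x x  x x e x $  match x
  4  $ U e x    x e x $    match x
  5  $ U e      e x $      match e
  6  $ U        x $        expand U → x
  7  $ x        x $        match x
Accept reached after 7 steps.

7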